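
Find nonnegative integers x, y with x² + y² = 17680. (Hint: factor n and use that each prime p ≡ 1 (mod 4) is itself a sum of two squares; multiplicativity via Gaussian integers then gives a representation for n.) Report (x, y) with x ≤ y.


Step 1: Factor n = 17680 = 2^4 · 5 · 13 · 17.
Step 2: Check the mod-4 condition on each prime factor: 2 = 2 (special); 5 ≡ 1 (mod 4), exponent 1; 13 ≡ 1 (mod 4), exponent 1; 17 ≡ 1 (mod 4), exponent 1.
All primes ≡ 3 (mod 4) appear to even exponent (or don't appear), so by the two-squares theorem n IS expressible as a sum of two squares.
Step 3: Build a representation. Group n = k² · m with k = 4 and m = 5 · 13 · 17 = 1105 (a product of primes ≡ 1 (mod 4)); a representation of m scales to one of n via (k·x)² + (k·y)² = k²(x² + y²). Each prime p ≡ 1 (mod 4) is itself a sum of two squares; find a² by testing p − a² for a perfect square:
  5: 5 − 1² = 4 = 2² ⇒ 5 = 1² + 2².
  13: 13 − 1² = 12, 13 − 2² = 9 = 3² ⇒ 13 = 2² + 3².
  17: 17 − 1² = 16 = 4² ⇒ 17 = 1² + 4².
  Combine using the Brahmagupta–Fibonacci identity (a² + b²)(c² + d²) = (ac − bd)² + (ad + bc)² = (ac + bd)² + (ad − bc)²:
  5 · 13 = 65: from (1² + 2²)(2² + 3²), take (1·2 − 2·3, 1·3 + 2·2) = (2 − 6, 3 + 4) = (-4, 7); dropping signs (only squares matter) gives (4, 7); check 4² + 7² = 16 + 49 = 65 ✓.
  65 · 17 = 1105: from (4² + 7²)(1² + 4²), take (4·1 − 7·4, 4·4 + 7·1) = (4 − 28, 16 + 7) = (-24, 23); dropping signs (only squares matter) gives (24, 23); check 24² + 23² = 576 + 529 = 1105 ✓.
  Scale by k = 4: (4·24, 4·23) = (96, 92).
Step 4: Order so x ≤ y and verify: 92² + 96² = 8464 + 9216 = 17680 = n. ✓

n = 17680 = 92² + 96² (one valid representation with x ≤ y).


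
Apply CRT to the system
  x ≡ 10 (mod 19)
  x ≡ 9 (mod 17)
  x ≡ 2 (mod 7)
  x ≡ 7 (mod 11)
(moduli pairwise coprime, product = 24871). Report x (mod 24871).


Product of moduli M = 19 · 17 · 7 · 11 = 24871.
Merge one congruence at a time:
  Start: x ≡ 10 (mod 19).
  Combine with x ≡ 9 (mod 17); new modulus lcm = 323.
    Write x = 10 + 19·t and substitute into x ≡ 9 (mod 17): 19·t ≡ 9 − 10 = -1 (mod 17).
    Reduce coefficients mod 17: 2·t ≡ 16 (mod 17).
    The inverse of 2 mod 17 is 9 (since 2·9 = 18 = 1·17 + 1), so t ≡ 9·16 = 144 ≡ 8 (mod 17).
    Then x = 10 + 19·8 = 162, valid modulo lcm(19, 17) = 323: x ≡ 162 (mod 323).
  Combine with x ≡ 2 (mod 7); new modulus lcm = 2261.
    Write x = 162 + 323·t and substitute into x ≡ 2 (mod 7): 323·t ≡ 2 − 162 = -160 (mod 7).
    Reduce coefficients mod 7: 1·t ≡ 1 (mod 7).
    So t ≡ 1 (mod 7).
    Then x = 162 + 323·1 = 485, valid modulo lcm(323, 7) = 2261: x ≡ 485 (mod 2261).
  Combine with x ≡ 7 (mod 11); new modulus lcm = 24871.
    Write x = 485 + 2261·t and substitute into x ≡ 7 (mod 11): 2261·t ≡ 7 − 485 = -478 (mod 11).
    Reduce coefficients mod 11: 6·t ≡ 6 (mod 11).
    The inverse of 6 mod 11 is 2 (since 6·2 = 12 = 1·11 + 1), so t ≡ 2·6 = 12 ≡ 1 (mod 11).
    Then x = 485 + 2261·1 = 2746, valid modulo lcm(2261, 11) = 24871: x ≡ 2746 (mod 24871).
Verify against each original: 2746 mod 19 = 10, 2746 mod 17 = 9, 2746 mod 7 = 2, 2746 mod 11 = 7.

x ≡ 2746 (mod 24871).


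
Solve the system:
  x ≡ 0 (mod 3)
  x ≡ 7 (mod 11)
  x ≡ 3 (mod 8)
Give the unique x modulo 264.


Moduli 3, 11, 8 are pairwise coprime; by CRT there is a unique solution modulo M = 3 · 11 · 8 = 264.
Solve pairwise, accumulating the modulus:
  Start with x ≡ 0 (mod 3).
  Combine with x ≡ 7 (mod 11): since gcd(3, 11) = 1, we get a unique residue mod 33.
    Write x = 0 + 3·t and substitute into x ≡ 7 (mod 11): 3·t ≡ 7 − 0 = 7 (mod 11).
    The inverse of 3 mod 11 is 4 (since 3·4 = 12 = 1·11 + 1), so t ≡ 4·7 = 28 ≡ 6 (mod 11).
    Then x = 0 + 3·6 = 18, valid modulo lcm(3, 11) = 33: x ≡ 18 (mod 33).
  Combine with x ≡ 3 (mod 8): since gcd(33, 8) = 1, we get a unique residue mod 264.
    Write x = 18 + 33·t and substitute into x ≡ 3 (mod 8): 33·t ≡ 3 − 18 = -15 (mod 8).
    Reduce coefficients mod 8: 1·t ≡ 1 (mod 8).
    So t ≡ 1 (mod 8).
    Then x = 18 + 33·1 = 51, valid modulo lcm(33, 8) = 264: x ≡ 51 (mod 264).
Verify: 51 mod 3 = 0 ✓, 51 mod 11 = 7 ✓, 51 mod 8 = 3 ✓.

x ≡ 51 (mod 264).


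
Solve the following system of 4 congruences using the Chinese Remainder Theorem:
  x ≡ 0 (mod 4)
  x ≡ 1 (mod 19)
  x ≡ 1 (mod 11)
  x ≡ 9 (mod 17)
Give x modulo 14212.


Product of moduli M = 4 · 19 · 11 · 17 = 14212.
Merge one congruence at a time:
  Start: x ≡ 0 (mod 4).
  Combine with x ≡ 1 (mod 19); new modulus lcm = 76.
    Write x = 0 + 4·t and substitute into x ≡ 1 (mod 19): 4·t ≡ 1 − 0 = 1 (mod 19).
    The inverse of 4 mod 19 is 5 (since 4·5 = 20 = 1·19 + 1), so t ≡ 5·1 = 5 ≡ 5 (mod 19).
    Then x = 0 + 4·5 = 20, valid modulo lcm(4, 19) = 76: x ≡ 20 (mod 76).
  Combine with x ≡ 1 (mod 11); new modulus lcm = 836.
    Write x = 20 + 76·t and substitute into x ≡ 1 (mod 11): 76·t ≡ 1 − 20 = -19 (mod 11).
    Reduce coefficients mod 11: 10·t ≡ 3 (mod 11).
    The inverse of 10 mod 11 is 10 (since 10·10 = 100 = 9·11 + 1), so t ≡ 10·3 = 30 ≡ 8 (mod 11).
    Then x = 20 + 76·8 = 628, valid modulo lcm(76, 11) = 836: x ≡ 628 (mod 836).
  Combine with x ≡ 9 (mod 17); new modulus lcm = 14212.
    Write x = 628 + 836·t and substitute into x ≡ 9 (mod 17): 836·t ≡ 9 − 628 = -619 (mod 17).
    Reduce coefficients mod 17: 3·t ≡ 10 (mod 17).
    The inverse of 3 mod 17 is 6 (since 3·6 = 18 = 1·17 + 1), so t ≡ 6·10 = 60 ≡ 9 (mod 17).
    Then x = 628 + 836·9 = 8152, valid modulo lcm(836, 17) = 14212: x ≡ 8152 (mod 14212).
Verify against each original: 8152 mod 4 = 0, 8152 mod 19 = 1, 8152 mod 11 = 1, 8152 mod 17 = 9.

x ≡ 8152 (mod 14212).


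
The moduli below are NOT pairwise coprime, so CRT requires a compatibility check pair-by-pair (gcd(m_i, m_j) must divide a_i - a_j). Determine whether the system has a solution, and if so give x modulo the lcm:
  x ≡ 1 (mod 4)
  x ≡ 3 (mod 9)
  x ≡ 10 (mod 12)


Moduli 4, 9, 12 are not pairwise coprime, so CRT works modulo lcm(m_i) when all pairwise compatibility conditions hold.
Pairwise compatibility: gcd(m_i, m_j) must divide a_i - a_j for every pair.
Merge one congruence at a time:
  Start: x ≡ 1 (mod 4).
  Combine with x ≡ 3 (mod 9): gcd(4, 9) = 1; 3 - 1 = 2, which IS divisible by 1, so compatible.
    Write x = 1 + 4·t and substitute into x ≡ 3 (mod 9): 4·t ≡ 3 − 1 = 2 (mod 9).
    The inverse of 4 mod 9 is 7 (since 4·7 = 28 = 3·9 + 1), so t ≡ 7·2 = 14 ≡ 5 (mod 9).
    Then x = 1 + 4·5 = 21, valid modulo lcm(4, 9) = 36: x ≡ 21 (mod 36).
  Combine with x ≡ 10 (mod 12): gcd(36, 12) = 12, and 10 - 21 = -11 is NOT divisible by 12.
    ⇒ system is inconsistent (no integer solution).

No solution (the system is inconsistent).


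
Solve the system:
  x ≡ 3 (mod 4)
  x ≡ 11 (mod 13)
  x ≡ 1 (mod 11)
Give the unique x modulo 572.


Moduli 4, 13, 11 are pairwise coprime; by CRT there is a unique solution modulo M = 4 · 13 · 11 = 572.
Solve pairwise, accumulating the modulus:
  Start with x ≡ 3 (mod 4).
  Combine with x ≡ 11 (mod 13): since gcd(4, 13) = 1, we get a unique residue mod 52.
    Write x = 3 + 4·t and substitute into x ≡ 11 (mod 13): 4·t ≡ 11 − 3 = 8 (mod 13).
    The inverse of 4 mod 13 is 10 (since 4·10 = 40 = 3·13 + 1), so t ≡ 10·8 = 80 ≡ 2 (mod 13).
    Then x = 3 + 4·2 = 11, valid modulo lcm(4, 13) = 52: x ≡ 11 (mod 52).
  Combine with x ≡ 1 (mod 11): since gcd(52, 11) = 1, we get a unique residue mod 572.
    Write x = 11 + 52·t and substitute into x ≡ 1 (mod 11): 52·t ≡ 1 − 11 = -10 (mod 11).
    Reduce coefficients mod 11: 8·t ≡ 1 (mod 11).
    The inverse of 8 mod 11 is 7 (since 8·7 = 56 = 5·11 + 1), so t ≡ 7·1 = 7 ≡ 7 (mod 11).
    Then x = 11 + 52·7 = 375, valid modulo lcm(52, 11) = 572: x ≡ 375 (mod 572).
Verify: 375 mod 4 = 3 ✓, 375 mod 13 = 11 ✓, 375 mod 11 = 1 ✓.

x ≡ 375 (mod 572).


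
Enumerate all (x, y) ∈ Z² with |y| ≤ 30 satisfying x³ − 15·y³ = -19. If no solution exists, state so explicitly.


The equation is x³ - 15y³ = -19. For fixed y, x³ = 15·y³ − 19, so a solution requires the RHS to be a perfect cube.
Strategy: iterate y from -30 to 30, compute RHS = 15·y³ − 19, and check whether it is a (positive or negative) perfect cube.
Check small values of y:
  y = 0: RHS = -19 is not a perfect cube.
  y = 1: RHS = -4 is not a perfect cube.
  y = -1: RHS = -34 is not a perfect cube.
  y = 2: RHS = 101 is not a perfect cube.
  y = -2: RHS = -139 is not a perfect cube.
  y = 3: RHS = 386 is not a perfect cube.
  y = -3: RHS = -424 is not a perfect cube.
Continuing the search up to |y| = 30 finds no solutions either.
No (x, y) in the scanned range satisfies the equation.

No integer solutions with |y| ≤ 30.


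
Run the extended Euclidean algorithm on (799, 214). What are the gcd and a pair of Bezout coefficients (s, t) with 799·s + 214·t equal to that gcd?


Euclidean algorithm on (799, 214) — divide until remainder is 0:
  799 = 3 · 214 + 157
  214 = 1 · 157 + 57
  157 = 2 · 57 + 43
  57 = 1 · 43 + 14
  43 = 3 · 14 + 1
  14 = 14 · 1 + 0
gcd(799, 214) = 1.
Track Bezout coefficients alongside the remainders: start with r₀ = 799 = a·1 + b·0 (s = 1, t = 0) and r₁ = 214 = a·0 + b·1 (s = 0, t = 1); each new remainder r_{k+1} = r_{k-1} − q_k·r_k inherits s_{k+1} = s_{k-1} − q_k·s_k, t_{k+1} = t_{k-1} − q_k·t_k, so r_k = a·s_k + b·t_k at every step:
  q = 3: r = 157, s = 1 − 3·0 = 1, t = 0 − 3·1 = -3  (check: 799·1 + 214·(-3) = 157)
  q = 1: r = 57, s = 0 − 1·1 = -1, t = 1 − 1·(-3) = 4  (check: 799·(-1) + 214·4 = 57)
  q = 2: r = 43, s = 1 − 2·(-1) = 3, t = -3 − 2·4 = -11  (check: 799·3 + 214·(-11) = 43)
  q = 1: r = 14, s = -1 − 1·3 = -4, t = 4 − 1·(-11) = 15  (check: 799·(-4) + 214·15 = 14)
  q = 3: r = 1, s = 3 − 3·(-4) = 15, t = -11 − 3·15 = -56  (check: 799·15 + 214·(-56) = 1)
The row with r = 1 (the gcd) gives the Bezout coefficients s = 15, t = -56.
Result: 799 · (15) + 214 · (-56) = 1.

gcd(799, 214) = 1; s = 15, t = -56 (check: 799·15 + 214·(-56) = 1).


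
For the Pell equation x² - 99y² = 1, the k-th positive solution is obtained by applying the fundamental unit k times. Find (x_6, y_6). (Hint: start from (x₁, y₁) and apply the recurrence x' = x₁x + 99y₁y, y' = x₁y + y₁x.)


Step 1: Find the fundamental solution (x₁, y₁) of x² - 99y² = 1.
  Expand √99 as a continued fraction. a₀ = ⌊√99⌋ = 9; iterate m_{k+1} = d_k·a_k − m_k, d_{k+1} = (99 − m_{k+1}²)/d_k, a_{k+1} = ⌊(a₀ + m_{k+1})/d_{k+1}⌋ (starting m₀ = 0, d₀ = 1), with convergents p_k = a_k·p_{k-1} + p_{k-2}, q_k = a_k·q_{k-1} + q_{k-2} (p₋₁ = 1, q₋₁ = 0):
  k = 0: a₀ = 9; p₀/q₀ = 9/1; p₀² − 99·q₀² = 81 − 99 = -18.
  k = 1: m = 9, d = 18, a = ⌊(9 + 9)/18⌋ = 1; p/q = (1·9 + 1)/(1·1 + 0) = 10/1; p² − 99·q² = 100 − 99 = 1.
  The first convergent with p² − 99·q² = 1 gives the fundamental solution (x₁, y₁) = (10, 1).
Step 2: Apply the recurrence (x_{n+1}, y_{n+1}) = (x₁x_n + 99y₁y_n, x₁y_n + y₁x_n) repeatedly.
  From (x_1, y_1) = (10, 1): x_2 = 10·10 + 99·1·1 = 199; y_2 = 10·1 + 1·10 = 20.
  From (x_2, y_2) = (199, 20): x_3 = 10·199 + 99·1·20 = 3970; y_3 = 10·20 + 1·199 = 399.
  From (x_3, y_3) = (3970, 399): x_4 = 10·3970 + 99·1·399 = 79201; y_4 = 10·399 + 1·3970 = 7960.
  From (x_4, y_4) = (79201, 7960): x_5 = 10·79201 + 99·1·7960 = 1580050; y_5 = 10·7960 + 1·79201 = 158801.
  From (x_5, y_5) = (1580050, 158801): x_6 = 10·1580050 + 99·1·158801 = 31521799; y_6 = 10·158801 + 1·1580050 = 3168060.
Step 3: Verify x_6² - 99·y_6² = 993623812196401 - 993623812196400 = 1 (should be 1). ✓

(x_1, y_1) = (10, 1); (x_6, y_6) = (31521799, 3168060).


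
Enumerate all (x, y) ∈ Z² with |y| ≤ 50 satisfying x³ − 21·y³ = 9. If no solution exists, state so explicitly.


The equation is x³ - 21y³ = 9. For fixed y, x³ = 21·y³ + 9, so a solution requires the RHS to be a perfect cube.
Strategy: iterate y from -50 to 50, compute RHS = 21·y³ + 9, and check whether it is a (positive or negative) perfect cube.
Check small values of y:
  y = 0: RHS = 9 is not a perfect cube.
  y = 1: RHS = 30 is not a perfect cube.
  y = -1: RHS = -12 is not a perfect cube.
  y = 2: RHS = 177 is not a perfect cube.
  y = -2: RHS = -159 is not a perfect cube.
  y = 3: RHS = 576 is not a perfect cube.
  y = -3: RHS = -558 is not a perfect cube.
Continuing the search up to |y| = 50 finds no solutions either.
No (x, y) in the scanned range satisfies the equation.

No integer solutions with |y| ≤ 50.


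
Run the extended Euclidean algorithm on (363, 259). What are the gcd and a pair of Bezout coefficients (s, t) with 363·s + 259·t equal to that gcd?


Euclidean algorithm on (363, 259) — divide until remainder is 0:
  363 = 1 · 259 + 104
  259 = 2 · 104 + 51
  104 = 2 · 51 + 2
  51 = 25 · 2 + 1
  2 = 2 · 1 + 0
gcd(363, 259) = 1.
Track Bezout coefficients alongside the remainders: start with r₀ = 363 = a·1 + b·0 (s = 1, t = 0) and r₁ = 259 = a·0 + b·1 (s = 0, t = 1); each new remainder r_{k+1} = r_{k-1} − q_k·r_k inherits s_{k+1} = s_{k-1} − q_k·s_k, t_{k+1} = t_{k-1} − q_k·t_k, so r_k = a·s_k + b·t_k at every step:
  q = 1: r = 104, s = 1 − 1·0 = 1, t = 0 − 1·1 = -1  (check: 363·1 + 259·(-1) = 104)
  q = 2: r = 51, s = 0 − 2·1 = -2, t = 1 − 2·(-1) = 3  (check: 363·(-2) + 259·3 = 51)
  q = 2: r = 2, s = 1 − 2·(-2) = 5, t = -1 − 2·3 = -7  (check: 363·5 + 259·(-7) = 2)
  q = 25: r = 1, s = -2 − 25·5 = -127, t = 3 − 25·(-7) = 178  (check: 363·(-127) + 259·178 = 1)
The row with r = 1 (the gcd) gives the Bezout coefficients s = -127, t = 178.
Result: 363 · (-127) + 259 · (178) = 1.

gcd(363, 259) = 1; s = -127, t = 178 (check: 363·(-127) + 259·178 = 1).


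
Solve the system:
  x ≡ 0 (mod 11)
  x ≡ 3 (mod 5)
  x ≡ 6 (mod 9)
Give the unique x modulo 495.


Moduli 11, 5, 9 are pairwise coprime; by CRT there is a unique solution modulo M = 11 · 5 · 9 = 495.
Solve pairwise, accumulating the modulus:
  Start with x ≡ 0 (mod 11).
  Combine with x ≡ 3 (mod 5): since gcd(11, 5) = 1, we get a unique residue mod 55.
    Write x = 0 + 11·t and substitute into x ≡ 3 (mod 5): 11·t ≡ 3 − 0 = 3 (mod 5).
    Reduce coefficients mod 5: 1·t ≡ 3 (mod 5).
    So t ≡ 3 (mod 5).
    Then x = 0 + 11·3 = 33, valid modulo lcm(11, 5) = 55: x ≡ 33 (mod 55).
  Combine with x ≡ 6 (mod 9): since gcd(55, 9) = 1, we get a unique residue mod 495.
    Write x = 33 + 55·t and substitute into x ≡ 6 (mod 9): 55·t ≡ 6 − 33 = -27 (mod 9).
    Reduce coefficients mod 9: 1·t ≡ 0 (mod 9).
    So t ≡ 0 (mod 9).
    Then x = 33 + 55·0 = 33, valid modulo lcm(55, 9) = 495: x ≡ 33 (mod 495).
Verify: 33 mod 11 = 0 ✓, 33 mod 5 = 3 ✓, 33 mod 9 = 6 ✓.

x ≡ 33 (mod 495).


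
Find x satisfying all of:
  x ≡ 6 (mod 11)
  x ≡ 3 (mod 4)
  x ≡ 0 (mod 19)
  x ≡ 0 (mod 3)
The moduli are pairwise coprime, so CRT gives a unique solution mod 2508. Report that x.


Product of moduli M = 11 · 4 · 19 · 3 = 2508.
Merge one congruence at a time:
  Start: x ≡ 6 (mod 11).
  Combine with x ≡ 3 (mod 4); new modulus lcm = 44.
    Write x = 6 + 11·t and substitute into x ≡ 3 (mod 4): 11·t ≡ 3 − 6 = -3 (mod 4).
    Reduce coefficients mod 4: 3·t ≡ 1 (mod 4).
    The inverse of 3 mod 4 is 3 (since 3·3 = 9 = 2·4 + 1), so t ≡ 3·1 = 3 ≡ 3 (mod 4).
    Then x = 6 + 11·3 = 39, valid modulo lcm(11, 4) = 44: x ≡ 39 (mod 44).
  Combine with x ≡ 0 (mod 19); new modulus lcm = 836.
    Write x = 39 + 44·t and substitute into x ≡ 0 (mod 19): 44·t ≡ 0 − 39 = -39 (mod 19).
    Reduce coefficients mod 19: 6·t ≡ 18 (mod 19).
    The inverse of 6 mod 19 is 16 (since 6·16 = 96 = 5·19 + 1), so t ≡ 16·18 = 288 ≡ 3 (mod 19).
    Then x = 39 + 44·3 = 171, valid modulo lcm(44, 19) = 836: x ≡ 171 (mod 836).
  Combine with x ≡ 0 (mod 3); new modulus lcm = 2508.
    Write x = 171 + 836·t and substitute into x ≡ 0 (mod 3): 836·t ≡ 0 − 171 = -171 (mod 3).
    Reduce coefficients mod 3: 2·t ≡ 0 (mod 3).
    The inverse of 2 mod 3 is 2 (since 2·2 = 4 = 1·3 + 1), so t ≡ 2·0 = 0 ≡ 0 (mod 3).
    Then x = 171 + 836·0 = 171, valid modulo lcm(836, 3) = 2508: x ≡ 171 (mod 2508).
Verify against each original: 171 mod 11 = 6, 171 mod 4 = 3, 171 mod 19 = 0, 171 mod 3 = 0.

x ≡ 171 (mod 2508).


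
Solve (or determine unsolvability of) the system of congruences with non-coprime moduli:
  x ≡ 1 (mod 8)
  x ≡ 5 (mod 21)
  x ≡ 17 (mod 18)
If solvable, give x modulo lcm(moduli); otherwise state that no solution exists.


Moduli 8, 21, 18 are not pairwise coprime, so CRT works modulo lcm(m_i) when all pairwise compatibility conditions hold.
Pairwise compatibility: gcd(m_i, m_j) must divide a_i - a_j for every pair.
Merge one congruence at a time:
  Start: x ≡ 1 (mod 8).
  Combine with x ≡ 5 (mod 21): gcd(8, 21) = 1; 5 - 1 = 4, which IS divisible by 1, so compatible.
    Write x = 1 + 8·t and substitute into x ≡ 5 (mod 21): 8·t ≡ 5 − 1 = 4 (mod 21).
    The inverse of 8 mod 21 is 8 (since 8·8 = 64 = 3·21 + 1), so t ≡ 8·4 = 32 ≡ 11 (mod 21).
    Then x = 1 + 8·11 = 89, valid modulo lcm(8, 21) = 168: x ≡ 89 (mod 168).
  Combine with x ≡ 17 (mod 18): gcd(168, 18) = 6; 17 - 89 = -72, which IS divisible by 6, so compatible.
    Write x = 89 + 168·t and substitute into x ≡ 17 (mod 18): 168·t ≡ 17 − 89 = -72 (mod 18).
    Divide the congruence (and modulus) by g = 6: 28·t ≡ -12 (mod 3).
    Reduce coefficients mod 3: 1·t ≡ 0 (mod 3).
    So t ≡ 0 (mod 3).
    Then x = 89 + 168·0 = 89, valid modulo lcm(168, 18) = 504: x ≡ 89 (mod 504).
Verify: 89 mod 8 = 1, 89 mod 21 = 5, 89 mod 18 = 17.

x ≡ 89 (mod 504).


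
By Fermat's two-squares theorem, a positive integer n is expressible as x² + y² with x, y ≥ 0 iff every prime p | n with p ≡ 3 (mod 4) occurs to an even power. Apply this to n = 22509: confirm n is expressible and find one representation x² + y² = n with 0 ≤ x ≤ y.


Step 1: Factor n = 22509 = 3^2 · 41 · 61.
Step 2: Check the mod-4 condition on each prime factor: 3 ≡ 3 (mod 4), exponent 2 (must be even); 41 ≡ 1 (mod 4), exponent 1; 61 ≡ 1 (mod 4), exponent 1.
All primes ≡ 3 (mod 4) appear to even exponent (or don't appear), so by the two-squares theorem n IS expressible as a sum of two squares.
Step 3: Build a representation. Group n = k² · m with k = 3 and m = 41 · 61 = 2501 (a product of primes ≡ 1 (mod 4)); a representation of m scales to one of n via (k·x)² + (k·y)² = k²(x² + y²). Each prime p ≡ 1 (mod 4) is itself a sum of two squares; find a² by testing p − a² for a perfect square:
  41: 41 − 1² = 40, 41 − 2² = 37, 41 − 3² = 32, 41 − 4² = 25 = 5² ⇒ 41 = 4² + 5².
  61: 61 − 1² = 60, 61 − 2² = 57, 61 − 3² = 52, 61 − 4² = 45, 61 − 5² = 36 = 6² ⇒ 61 = 5² + 6².
  Combine using the Brahmagupta–Fibonacci identity (a² + b²)(c² + d²) = (ac − bd)² + (ad + bc)² = (ac + bd)² + (ad − bc)²:
  41 · 61 = 2501: from (4² + 5²)(5² + 6²), take (4·5 − 5·6, 4·6 + 5·5) = (20 − 30, 24 + 25) = (-10, 49); dropping signs (only squares matter) gives (10, 49); check 10² + 49² = 100 + 2401 = 2501 ✓.
  Scale by k = 3: (3·10, 3·49) = (30, 147).
Step 4: Order so x ≤ y and verify: 30² + 147² = 900 + 21609 = 22509 = n. ✓

n = 22509 = 30² + 147² (one valid representation with x ≤ y).


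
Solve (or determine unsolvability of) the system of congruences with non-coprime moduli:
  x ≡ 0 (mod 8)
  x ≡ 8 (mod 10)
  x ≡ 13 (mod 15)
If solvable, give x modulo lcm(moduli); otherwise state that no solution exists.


Moduli 8, 10, 15 are not pairwise coprime, so CRT works modulo lcm(m_i) when all pairwise compatibility conditions hold.
Pairwise compatibility: gcd(m_i, m_j) must divide a_i - a_j for every pair.
Merge one congruence at a time:
  Start: x ≡ 0 (mod 8).
  Combine with x ≡ 8 (mod 10): gcd(8, 10) = 2; 8 - 0 = 8, which IS divisible by 2, so compatible.
    Write x = 0 + 8·t and substitute into x ≡ 8 (mod 10): 8·t ≡ 8 − 0 = 8 (mod 10).
    Divide the congruence (and modulus) by g = 2: 4·t ≡ 4 (mod 5).
    The inverse of 4 mod 5 is 4 (since 4·4 = 16 = 3·5 + 1), so t ≡ 4·4 = 16 ≡ 1 (mod 5).
    Then x = 0 + 8·1 = 8, valid modulo lcm(8, 10) = 40: x ≡ 8 (mod 40).
  Combine with x ≡ 13 (mod 15): gcd(40, 15) = 5; 13 - 8 = 5, which IS divisible by 5, so compatible.
    Write x = 8 + 40·t and substitute into x ≡ 13 (mod 15): 40·t ≡ 13 − 8 = 5 (mod 15).
    Divide the congruence (and modulus) by g = 5: 8·t ≡ 1 (mod 3).
    Reduce coefficients mod 3: 2·t ≡ 1 (mod 3).
    The inverse of 2 mod 3 is 2 (since 2·2 = 4 = 1·3 + 1), so t ≡ 2·1 = 2 ≡ 2 (mod 3).
    Then x = 8 + 40·2 = 88, valid modulo lcm(40, 15) = 120: x ≡ 88 (mod 120).
Verify: 88 mod 8 = 0, 88 mod 10 = 8, 88 mod 15 = 13.

x ≡ 88 (mod 120).


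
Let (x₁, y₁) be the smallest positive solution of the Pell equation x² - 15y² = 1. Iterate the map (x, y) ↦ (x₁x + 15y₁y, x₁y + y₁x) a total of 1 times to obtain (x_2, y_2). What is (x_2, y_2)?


Step 1: Find the fundamental solution (x₁, y₁) of x² - 15y² = 1.
  Expand √15 as a continued fraction. a₀ = ⌊√15⌋ = 3; iterate m_{k+1} = d_k·a_k − m_k, d_{k+1} = (15 − m_{k+1}²)/d_k, a_{k+1} = ⌊(a₀ + m_{k+1})/d_{k+1}⌋ (starting m₀ = 0, d₀ = 1), with convergents p_k = a_k·p_{k-1} + p_{k-2}, q_k = a_k·q_{k-1} + q_{k-2} (p₋₁ = 1, q₋₁ = 0):
  k = 0: a₀ = 3; p₀/q₀ = 3/1; p₀² − 15·q₀² = 9 − 15 = -6.
  k = 1: m = 3, d = 6, a = ⌊(3 + 3)/6⌋ = 1; p/q = (1·3 + 1)/(1·1 + 0) = 4/1; p² − 15·q² = 16 − 15 = 1.
  The first convergent with p² − 15·q² = 1 gives the fundamental solution (x₁, y₁) = (4, 1).
Step 2: Apply the recurrence (x_{n+1}, y_{n+1}) = (x₁x_n + 15y₁y_n, x₁y_n + y₁x_n) repeatedly.
  From (x_1, y_1) = (4, 1): x_2 = 4·4 + 15·1·1 = 31; y_2 = 4·1 + 1·4 = 8.
Step 3: Verify x_2² - 15·y_2² = 961 - 960 = 1 (should be 1). ✓

(x_1, y_1) = (4, 1); (x_2, y_2) = (31, 8).


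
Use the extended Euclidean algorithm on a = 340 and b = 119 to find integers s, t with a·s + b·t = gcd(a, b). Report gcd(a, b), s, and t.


Euclidean algorithm on (340, 119) — divide until remainder is 0:
  340 = 2 · 119 + 102
  119 = 1 · 102 + 17
  102 = 6 · 17 + 0
gcd(340, 119) = 17.
Track Bezout coefficients alongside the remainders: start with r₀ = 340 = a·1 + b·0 (s = 1, t = 0) and r₁ = 119 = a·0 + b·1 (s = 0, t = 1); each new remainder r_{k+1} = r_{k-1} − q_k·r_k inherits s_{k+1} = s_{k-1} − q_k·s_k, t_{k+1} = t_{k-1} − q_k·t_k, so r_k = a·s_k + b·t_k at every step:
  q = 2: r = 102, s = 1 − 2·0 = 1, t = 0 − 2·1 = -2  (check: 340·1 + 119·(-2) = 102)
  q = 1: r = 17, s = 0 − 1·1 = -1, t = 1 − 1·(-2) = 3  (check: 340·(-1) + 119·3 = 17)
The row with r = 17 (the gcd) gives the Bezout coefficients s = -1, t = 3.
Result: 340 · (-1) + 119 · (3) = 17.

gcd(340, 119) = 17; s = -1, t = 3 (check: 340·(-1) + 119·3 = 17).


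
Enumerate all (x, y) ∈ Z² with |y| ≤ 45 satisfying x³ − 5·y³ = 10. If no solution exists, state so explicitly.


The equation is x³ - 5y³ = 10. For fixed y, x³ = 5·y³ + 10, so a solution requires the RHS to be a perfect cube.
Strategy: iterate y from -45 to 45, compute RHS = 5·y³ + 10, and check whether it is a (positive or negative) perfect cube.
Check small values of y:
  y = 0: RHS = 10 is not a perfect cube.
  y = 1: RHS = 15 is not a perfect cube.
  y = -1: RHS = 5 is not a perfect cube.
  y = 2: RHS = 50 is not a perfect cube.
  y = -2: RHS = -30 is not a perfect cube.
  y = 3: RHS = 145 is not a perfect cube.
  y = -3: RHS = -125 = (-5)³ ⇒ x = -5 works.
Continuing the search up to |y| = 45 finds no further solutions beyond those listed.
Collected solutions: (-5, -3).

Solutions (with |y| ≤ 45): (-5, -3).


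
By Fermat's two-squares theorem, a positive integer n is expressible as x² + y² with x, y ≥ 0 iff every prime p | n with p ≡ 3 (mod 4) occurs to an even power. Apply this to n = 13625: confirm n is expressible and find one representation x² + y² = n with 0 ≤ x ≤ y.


Step 1: Factor n = 13625 = 5^3 · 109.
Step 2: Check the mod-4 condition on each prime factor: 5 ≡ 1 (mod 4), exponent 3; 109 ≡ 1 (mod 4), exponent 1.
All primes ≡ 3 (mod 4) appear to even exponent (or don't appear), so by the two-squares theorem n IS expressible as a sum of two squares.
Step 3: Build a representation. Group n = k² · m with k = 5 and m = 5 · 109 = 545 (a product of primes ≡ 1 (mod 4)); a representation of m scales to one of n via (k·x)² + (k·y)² = k²(x² + y²). Each prime p ≡ 1 (mod 4) is itself a sum of two squares; find a² by testing p − a² for a perfect square:
  5: 5 − 1² = 4 = 2² ⇒ 5 = 1² + 2².
  109: 109 − 1² = 108, 109 − 2² = 105, 109 − 3² = 100 = 10² ⇒ 109 = 3² + 10².
  Combine using the Brahmagupta–Fibonacci identity (a² + b²)(c² + d²) = (ac − bd)² + (ad + bc)² = (ac + bd)² + (ad − bc)²:
  5 · 109 = 545: from (1² + 2²)(3² + 10²), take (1·3 − 2·10, 1·10 + 2·3) = (3 − 20, 10 + 6) = (-17, 16); dropping signs (only squares matter) gives (17, 16); check 17² + 16² = 289 + 256 = 545 ✓.
  Scale by k = 5: (5·17, 5·16) = (85, 80).
Step 4: Order so x ≤ y and verify: 80² + 85² = 6400 + 7225 = 13625 = n. ✓

n = 13625 = 80² + 85² (one valid representation with x ≤ y).


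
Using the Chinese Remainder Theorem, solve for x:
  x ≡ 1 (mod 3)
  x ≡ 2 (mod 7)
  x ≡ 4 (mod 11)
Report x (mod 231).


Moduli 3, 7, 11 are pairwise coprime; by CRT there is a unique solution modulo M = 3 · 7 · 11 = 231.
Solve pairwise, accumulating the modulus:
  Start with x ≡ 1 (mod 3).
  Combine with x ≡ 2 (mod 7): since gcd(3, 7) = 1, we get a unique residue mod 21.
    Write x = 1 + 3·t and substitute into x ≡ 2 (mod 7): 3·t ≡ 2 − 1 = 1 (mod 7).
    The inverse of 3 mod 7 is 5 (since 3·5 = 15 = 2·7 + 1), so t ≡ 5·1 = 5 ≡ 5 (mod 7).
    Then x = 1 + 3·5 = 16, valid modulo lcm(3, 7) = 21: x ≡ 16 (mod 21).
  Combine with x ≡ 4 (mod 11): since gcd(21, 11) = 1, we get a unique residue mod 231.
    Write x = 16 + 21·t and substitute into x ≡ 4 (mod 11): 21·t ≡ 4 − 16 = -12 (mod 11).
    Reduce coefficients mod 11: 10·t ≡ 10 (mod 11).
    The inverse of 10 mod 11 is 10 (since 10·10 = 100 = 9·11 + 1), so t ≡ 10·10 = 100 ≡ 1 (mod 11).
    Then x = 16 + 21·1 = 37, valid modulo lcm(21, 11) = 231: x ≡ 37 (mod 231).
Verify: 37 mod 3 = 1 ✓, 37 mod 7 = 2 ✓, 37 mod 11 = 4 ✓.

x ≡ 37 (mod 231).


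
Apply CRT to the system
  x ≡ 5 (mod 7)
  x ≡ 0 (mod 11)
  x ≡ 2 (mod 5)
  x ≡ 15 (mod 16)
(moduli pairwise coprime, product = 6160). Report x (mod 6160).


Product of moduli M = 7 · 11 · 5 · 16 = 6160.
Merge one congruence at a time:
  Start: x ≡ 5 (mod 7).
  Combine with x ≡ 0 (mod 11); new modulus lcm = 77.
    Write x = 5 + 7·t and substitute into x ≡ 0 (mod 11): 7·t ≡ 0 − 5 = -5 (mod 11).
    Reduce coefficients mod 11: 7·t ≡ 6 (mod 11).
    The inverse of 7 mod 11 is 8 (since 7·8 = 56 = 5·11 + 1), so t ≡ 8·6 = 48 ≡ 4 (mod 11).
    Then x = 5 + 7·4 = 33, valid modulo lcm(7, 11) = 77: x ≡ 33 (mod 77).
  Combine with x ≡ 2 (mod 5); new modulus lcm = 385.
    Write x = 33 + 77·t and substitute into x ≡ 2 (mod 5): 77·t ≡ 2 − 33 = -31 (mod 5).
    Reduce coefficients mod 5: 2·t ≡ 4 (mod 5).
    The inverse of 2 mod 5 is 3 (since 2·3 = 6 = 1·5 + 1), so t ≡ 3·4 = 12 ≡ 2 (mod 5).
    Then x = 33 + 77·2 = 187, valid modulo lcm(77, 5) = 385: x ≡ 187 (mod 385).
  Combine with x ≡ 15 (mod 16); new modulus lcm = 6160.
    Write x = 187 + 385·t and substitute into x ≡ 15 (mod 16): 385·t ≡ 15 − 187 = -172 (mod 16).
    Reduce coefficients mod 16: 1·t ≡ 4 (mod 16).
    So t ≡ 4 (mod 16).
    Then x = 187 + 385·4 = 1727, valid modulo lcm(385, 16) = 6160: x ≡ 1727 (mod 6160).
Verify against each original: 1727 mod 7 = 5, 1727 mod 11 = 0, 1727 mod 5 = 2, 1727 mod 16 = 15.

x ≡ 1727 (mod 6160).


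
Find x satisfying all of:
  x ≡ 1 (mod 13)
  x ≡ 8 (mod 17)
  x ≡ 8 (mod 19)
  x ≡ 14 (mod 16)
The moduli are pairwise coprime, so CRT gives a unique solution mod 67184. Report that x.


Product of moduli M = 13 · 17 · 19 · 16 = 67184.
Merge one congruence at a time:
  Start: x ≡ 1 (mod 13).
  Combine with x ≡ 8 (mod 17); new modulus lcm = 221.
    Write x = 1 + 13·t and substitute into x ≡ 8 (mod 17): 13·t ≡ 8 − 1 = 7 (mod 17).
    The inverse of 13 mod 17 is 4 (since 13·4 = 52 = 3·17 + 1), so t ≡ 4·7 = 28 ≡ 11 (mod 17).
    Then x = 1 + 13·11 = 144, valid modulo lcm(13, 17) = 221: x ≡ 144 (mod 221).
  Combine with x ≡ 8 (mod 19); new modulus lcm = 4199.
    Write x = 144 + 221·t and substitute into x ≡ 8 (mod 19): 221·t ≡ 8 − 144 = -136 (mod 19).
    Reduce coefficients mod 19: 12·t ≡ 16 (mod 19).
    The inverse of 12 mod 19 is 8 (since 12·8 = 96 = 5·19 + 1), so t ≡ 8·16 = 128 ≡ 14 (mod 19).
    Then x = 144 + 221·14 = 3238, valid modulo lcm(221, 19) = 4199: x ≡ 3238 (mod 4199).
  Combine with x ≡ 14 (mod 16); new modulus lcm = 67184.
    Write x = 3238 + 4199·t and substitute into x ≡ 14 (mod 16): 4199·t ≡ 14 − 3238 = -3224 (mod 16).
    Reduce coefficients mod 16: 7·t ≡ 8 (mod 16).
    The inverse of 7 mod 16 is 7 (since 7·7 = 49 = 3·16 + 1), so t ≡ 7·8 = 56 ≡ 8 (mod 16).
    Then x = 3238 + 4199·8 = 36830, valid modulo lcm(4199, 16) = 67184: x ≡ 36830 (mod 67184).
Verify against each original: 36830 mod 13 = 1, 36830 mod 17 = 8, 36830 mod 19 = 8, 36830 mod 16 = 14.

x ≡ 36830 (mod 67184).


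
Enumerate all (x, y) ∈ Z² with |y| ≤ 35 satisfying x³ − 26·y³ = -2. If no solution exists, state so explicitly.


The equation is x³ - 26y³ = -2. For fixed y, x³ = 26·y³ − 2, so a solution requires the RHS to be a perfect cube.
Strategy: iterate y from -35 to 35, compute RHS = 26·y³ − 2, and check whether it is a (positive or negative) perfect cube.
Check small values of y:
  y = 0: RHS = -2 is not a perfect cube.
  y = 1: RHS = 24 is not a perfect cube.
  y = -1: RHS = -28 is not a perfect cube.
  y = 2: RHS = 206 is not a perfect cube.
  y = -2: RHS = -210 is not a perfect cube.
  y = 3: RHS = 700 is not a perfect cube.
  y = -3: RHS = -704 is not a perfect cube.
Continuing the search up to |y| = 35 finds no solutions either.
No (x, y) in the scanned range satisfies the equation.

No integer solutions with |y| ≤ 35.


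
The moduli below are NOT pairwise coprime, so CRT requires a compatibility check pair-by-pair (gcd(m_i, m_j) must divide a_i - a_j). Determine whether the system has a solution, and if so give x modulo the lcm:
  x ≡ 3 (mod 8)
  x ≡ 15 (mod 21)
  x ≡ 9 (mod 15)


Moduli 8, 21, 15 are not pairwise coprime, so CRT works modulo lcm(m_i) when all pairwise compatibility conditions hold.
Pairwise compatibility: gcd(m_i, m_j) must divide a_i - a_j for every pair.
Merge one congruence at a time:
  Start: x ≡ 3 (mod 8).
  Combine with x ≡ 15 (mod 21): gcd(8, 21) = 1; 15 - 3 = 12, which IS divisible by 1, so compatible.
    Write x = 3 + 8·t and substitute into x ≡ 15 (mod 21): 8·t ≡ 15 − 3 = 12 (mod 21).
    The inverse of 8 mod 21 is 8 (since 8·8 = 64 = 3·21 + 1), so t ≡ 8·12 = 96 ≡ 12 (mod 21).
    Then x = 3 + 8·12 = 99, valid modulo lcm(8, 21) = 168: x ≡ 99 (mod 168).
  Combine with x ≡ 9 (mod 15): gcd(168, 15) = 3; 9 - 99 = -90, which IS divisible by 3, so compatible.
    Write x = 99 + 168·t and substitute into x ≡ 9 (mod 15): 168·t ≡ 9 − 99 = -90 (mod 15).
    Divide the congruence (and modulus) by g = 3: 56·t ≡ -30 (mod 5).
    Reduce coefficients mod 5: 1·t ≡ 0 (mod 5).
    So t ≡ 0 (mod 5).
    Then x = 99 + 168·0 = 99, valid modulo lcm(168, 15) = 840: x ≡ 99 (mod 840).
Verify: 99 mod 8 = 3, 99 mod 21 = 15, 99 mod 15 = 9.

x ≡ 99 (mod 840).


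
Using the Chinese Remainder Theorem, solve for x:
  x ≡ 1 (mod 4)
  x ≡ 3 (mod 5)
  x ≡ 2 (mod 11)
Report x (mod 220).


Moduli 4, 5, 11 are pairwise coprime; by CRT there is a unique solution modulo M = 4 · 5 · 11 = 220.
Solve pairwise, accumulating the modulus:
  Start with x ≡ 1 (mod 4).
  Combine with x ≡ 3 (mod 5): since gcd(4, 5) = 1, we get a unique residue mod 20.
    Write x = 1 + 4·t and substitute into x ≡ 3 (mod 5): 4·t ≡ 3 − 1 = 2 (mod 5).
    The inverse of 4 mod 5 is 4 (since 4·4 = 16 = 3·5 + 1), so t ≡ 4·2 = 8 ≡ 3 (mod 5).
    Then x = 1 + 4·3 = 13, valid modulo lcm(4, 5) = 20: x ≡ 13 (mod 20).
  Combine with x ≡ 2 (mod 11): since gcd(20, 11) = 1, we get a unique residue mod 220.
    Write x = 13 + 20·t and substitute into x ≡ 2 (mod 11): 20·t ≡ 2 − 13 = -11 (mod 11).
    Reduce coefficients mod 11: 9·t ≡ 0 (mod 11).
    The inverse of 9 mod 11 is 5 (since 9·5 = 45 = 4·11 + 1), so t ≡ 5·0 = 0 ≡ 0 (mod 11).
    Then x = 13 + 20·0 = 13, valid modulo lcm(20, 11) = 220: x ≡ 13 (mod 220).
Verify: 13 mod 4 = 1 ✓, 13 mod 5 = 3 ✓, 13 mod 11 = 2 ✓.

x ≡ 13 (mod 220).


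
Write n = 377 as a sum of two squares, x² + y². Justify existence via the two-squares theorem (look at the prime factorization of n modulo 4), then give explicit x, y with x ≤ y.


Step 1: Factor n = 377 = 13 · 29.
Step 2: Check the mod-4 condition on each prime factor: 13 ≡ 1 (mod 4), exponent 1; 29 ≡ 1 (mod 4), exponent 1.
All primes ≡ 3 (mod 4) appear to even exponent (or don't appear), so by the two-squares theorem n IS expressible as a sum of two squares.
Step 3: Build a representation. Here n = 13 · 29 is a product of primes ≡ 1 (mod 4). Each prime p ≡ 1 (mod 4) is itself a sum of two squares; find a² by testing p − a² for a perfect square:
  13: 13 − 1² = 12, 13 − 2² = 9 = 3² ⇒ 13 = 2² + 3².
  29: 29 − 1² = 28, 29 − 2² = 25 = 5² ⇒ 29 = 2² + 5².
  Combine using the Brahmagupta–Fibonacci identity (a² + b²)(c² + d²) = (ac − bd)² + (ad + bc)² = (ac + bd)² + (ad − bc)²:
  13 · 29 = 377: from (2² + 3²)(2² + 5²), take (2·2 − 3·5, 2·5 + 3·2) = (4 − 15, 10 + 6) = (-11, 16); dropping signs (only squares matter) gives (11, 16); check 11² + 16² = 121 + 256 = 377 ✓.
Step 4: Order so x ≤ y and verify: 11² + 16² = 121 + 256 = 377 = n. ✓

n = 377 = 11² + 16² (one valid representation with x ≤ y).


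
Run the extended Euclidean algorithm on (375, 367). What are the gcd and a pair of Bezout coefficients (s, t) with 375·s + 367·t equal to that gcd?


Euclidean algorithm on (375, 367) — divide until remainder is 0:
  375 = 1 · 367 + 8
  367 = 45 · 8 + 7
  8 = 1 · 7 + 1
  7 = 7 · 1 + 0
gcd(375, 367) = 1.
Track Bezout coefficients alongside the remainders: start with r₀ = 375 = a·1 + b·0 (s = 1, t = 0) and r₁ = 367 = a·0 + b·1 (s = 0, t = 1); each new remainder r_{k+1} = r_{k-1} − q_k·r_k inherits s_{k+1} = s_{k-1} − q_k·s_k, t_{k+1} = t_{k-1} − q_k·t_k, so r_k = a·s_k + b·t_k at every step:
  q = 1: r = 8, s = 1 − 1·0 = 1, t = 0 − 1·1 = -1  (check: 375·1 + 367·(-1) = 8)
  q = 45: r = 7, s = 0 − 45·1 = -45, t = 1 − 45·(-1) = 46  (check: 375·(-45) + 367·46 = 7)
  q = 1: r = 1, s = 1 − 1·(-45) = 46, t = -1 − 1·46 = -47  (check: 375·46 + 367·(-47) = 1)
The row with r = 1 (the gcd) gives the Bezout coefficients s = 46, t = -47.
Result: 375 · (46) + 367 · (-47) = 1.

gcd(375, 367) = 1; s = 46, t = -47 (check: 375·46 + 367·(-47) = 1).


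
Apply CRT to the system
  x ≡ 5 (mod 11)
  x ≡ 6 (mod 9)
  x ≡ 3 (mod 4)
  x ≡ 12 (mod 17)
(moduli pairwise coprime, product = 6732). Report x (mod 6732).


Product of moduli M = 11 · 9 · 4 · 17 = 6732.
Merge one congruence at a time:
  Start: x ≡ 5 (mod 11).
  Combine with x ≡ 6 (mod 9); new modulus lcm = 99.
    Write x = 5 + 11·t and substitute into x ≡ 6 (mod 9): 11·t ≡ 6 − 5 = 1 (mod 9).
    Reduce coefficients mod 9: 2·t ≡ 1 (mod 9).
    The inverse of 2 mod 9 is 5 (since 2·5 = 10 = 1·9 + 1), so t ≡ 5·1 = 5 ≡ 5 (mod 9).
    Then x = 5 + 11·5 = 60, valid modulo lcm(11, 9) = 99: x ≡ 60 (mod 99).
  Combine with x ≡ 3 (mod 4); new modulus lcm = 396.
    Write x = 60 + 99·t and substitute into x ≡ 3 (mod 4): 99·t ≡ 3 − 60 = -57 (mod 4).
    Reduce coefficients mod 4: 3·t ≡ 3 (mod 4).
    The inverse of 3 mod 4 is 3 (since 3·3 = 9 = 2·4 + 1), so t ≡ 3·3 = 9 ≡ 1 (mod 4).
    Then x = 60 + 99·1 = 159, valid modulo lcm(99, 4) = 396: x ≡ 159 (mod 396).
  Combine with x ≡ 12 (mod 17); new modulus lcm = 6732.
    Write x = 159 + 396·t and substitute into x ≡ 12 (mod 17): 396·t ≡ 12 − 159 = -147 (mod 17).
    Reduce coefficients mod 17: 5·t ≡ 6 (mod 17).
    The inverse of 5 mod 17 is 7 (since 5·7 = 35 = 2·17 + 1), so t ≡ 7·6 = 42 ≡ 8 (mod 17).
    Then x = 159 + 396·8 = 3327, valid modulo lcm(396, 17) = 6732: x ≡ 3327 (mod 6732).
Verify against each original: 3327 mod 11 = 5, 3327 mod 9 = 6, 3327 mod 4 = 3, 3327 mod 17 = 12.

x ≡ 3327 (mod 6732).


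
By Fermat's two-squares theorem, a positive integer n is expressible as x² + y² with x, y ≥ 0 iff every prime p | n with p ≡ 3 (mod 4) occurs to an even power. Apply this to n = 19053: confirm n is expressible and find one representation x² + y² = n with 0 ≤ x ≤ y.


Step 1: Factor n = 19053 = 3^2 · 29 · 73.
Step 2: Check the mod-4 condition on each prime factor: 3 ≡ 3 (mod 4), exponent 2 (must be even); 29 ≡ 1 (mod 4), exponent 1; 73 ≡ 1 (mod 4), exponent 1.
All primes ≡ 3 (mod 4) appear to even exponent (or don't appear), so by the two-squares theorem n IS expressible as a sum of two squares.
Step 3: Build a representation. Group n = k² · m with k = 3 and m = 29 · 73 = 2117 (a product of primes ≡ 1 (mod 4)); a representation of m scales to one of n via (k·x)² + (k·y)² = k²(x² + y²). Each prime p ≡ 1 (mod 4) is itself a sum of two squares; find a² by testing p − a² for a perfect square:
  29: 29 − 1² = 28, 29 − 2² = 25 = 5² ⇒ 29 = 2² + 5².
  73: 73 − 1² = 72, 73 − 2² = 69, 73 − 3² = 64 = 8² ⇒ 73 = 3² + 8².
  Combine using the Brahmagupta–Fibonacci identity (a² + b²)(c² + d²) = (ac − bd)² + (ad + bc)² = (ac + bd)² + (ad − bc)²:
  29 · 73 = 2117: from (2² + 5²)(3² + 8²), take (2·3 − 5·8, 2·8 + 5·3) = (6 − 40, 16 + 15) = (-34, 31); dropping signs (only squares matter) gives (34, 31); check 34² + 31² = 1156 + 961 = 2117 ✓.
  Scale by k = 3: (3·34, 3·31) = (102, 93).
Step 4: Order so x ≤ y and verify: 93² + 102² = 8649 + 10404 = 19053 = n. ✓

n = 19053 = 93² + 102² (one valid representation with x ≤ y).


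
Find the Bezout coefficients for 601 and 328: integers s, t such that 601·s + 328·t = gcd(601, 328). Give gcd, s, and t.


Euclidean algorithm on (601, 328) — divide until remainder is 0:
  601 = 1 · 328 + 273
  328 = 1 · 273 + 55
  273 = 4 · 55 + 53
  55 = 1 · 53 + 2
  53 = 26 · 2 + 1
  2 = 2 · 1 + 0
gcd(601, 328) = 1.
Track Bezout coefficients alongside the remainders: start with r₀ = 601 = a·1 + b·0 (s = 1, t = 0) and r₁ = 328 = a·0 + b·1 (s = 0, t = 1); each new remainder r_{k+1} = r_{k-1} − q_k·r_k inherits s_{k+1} = s_{k-1} − q_k·s_k, t_{k+1} = t_{k-1} − q_k·t_k, so r_k = a·s_k + b·t_k at every step:
  q = 1: r = 273, s = 1 − 1·0 = 1, t = 0 − 1·1 = -1  (check: 601·1 + 328·(-1) = 273)
  q = 1: r = 55, s = 0 − 1·1 = -1, t = 1 − 1·(-1) = 2  (check: 601·(-1) + 328·2 = 55)
  q = 4: r = 53, s = 1 − 4·(-1) = 5, t = -1 − 4·2 = -9  (check: 601·5 + 328·(-9) = 53)
  q = 1: r = 2, s = -1 − 1·5 = -6, t = 2 − 1·(-9) = 11  (check: 601·(-6) + 328·11 = 2)
  q = 26: r = 1, s = 5 − 26·(-6) = 161, t = -9 − 26·11 = -295  (check: 601·161 + 328·(-295) = 1)
The row with r = 1 (the gcd) gives the Bezout coefficients s = 161, t = -295.
Result: 601 · (161) + 328 · (-295) = 1.

gcd(601, 328) = 1; s = 161, t = -295 (check: 601·161 + 328·(-295) = 1).
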